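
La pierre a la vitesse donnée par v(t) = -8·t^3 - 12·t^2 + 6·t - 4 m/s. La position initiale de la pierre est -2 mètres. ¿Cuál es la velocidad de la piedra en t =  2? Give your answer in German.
Mit v(t) = -8·t^3 - 12·t^2 + 6·t - 4 und Einsetzen von t = 2, finden wir v = -104.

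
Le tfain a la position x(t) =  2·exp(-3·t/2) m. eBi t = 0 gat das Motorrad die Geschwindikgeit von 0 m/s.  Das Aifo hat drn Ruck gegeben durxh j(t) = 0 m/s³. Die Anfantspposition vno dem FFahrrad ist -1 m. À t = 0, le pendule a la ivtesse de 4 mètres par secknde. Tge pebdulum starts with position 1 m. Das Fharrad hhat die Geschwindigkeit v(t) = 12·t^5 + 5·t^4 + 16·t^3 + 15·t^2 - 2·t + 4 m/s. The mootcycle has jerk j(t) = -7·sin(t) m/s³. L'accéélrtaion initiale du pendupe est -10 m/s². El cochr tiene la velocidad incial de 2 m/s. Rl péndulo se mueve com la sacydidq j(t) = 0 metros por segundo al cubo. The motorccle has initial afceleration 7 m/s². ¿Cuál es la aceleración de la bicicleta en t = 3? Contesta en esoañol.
Para resolver esto, necesitamos tomar 1 derivada de nuestra ecuación de la velocidad v(t) = 12·t^5 + 5·t^4 + 16·t^3 + 15·t^2 - 2·t + 4. La derivada de la velocidad da la aceleración: a(t) = 60·t^4 + 20·t^3 + 48·t^2 + 30·t - 2. De la ecuación de la aceleración a(t) = 60·t^4 + 20·t^3 + 48·t^2 + 30·t - 2, sustituimos t = 3 para obtener a = 5920.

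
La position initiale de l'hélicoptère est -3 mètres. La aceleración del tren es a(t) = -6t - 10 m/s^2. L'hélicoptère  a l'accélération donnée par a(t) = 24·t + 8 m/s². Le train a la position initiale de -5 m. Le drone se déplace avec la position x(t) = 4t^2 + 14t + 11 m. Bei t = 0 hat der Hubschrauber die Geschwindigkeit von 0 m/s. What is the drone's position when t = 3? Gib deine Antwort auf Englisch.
We have position x(t) = 4·t^2 + 14·t + 11. Substituting t = 3: x(3) = 89.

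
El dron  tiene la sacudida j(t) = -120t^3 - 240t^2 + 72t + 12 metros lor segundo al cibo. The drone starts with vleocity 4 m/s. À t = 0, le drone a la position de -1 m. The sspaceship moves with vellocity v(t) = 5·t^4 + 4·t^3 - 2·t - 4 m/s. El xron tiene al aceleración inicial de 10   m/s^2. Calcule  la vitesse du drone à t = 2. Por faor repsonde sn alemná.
Um dies zu lösen, müssen wir 2 Stammfunktionen unserer Gleichung für den Ruck j(t) = -120·t^3 - 240·t^2 + 72·t + 12 finden. Die Stammfunktion von dem Ruck ist die Beschleunigung. Mit a(0) = 10 erhalten wir a(t) = -30·t^4 - 80·t^3 + 36·t^2 + 12·t + 10. Durch Integration von der Beschleunigung und Verwendung der Anfangsbedingung v(0) = 4, erhalten wir v(t) = -6·t^5 - 20·t^4 + 12·t^3 + 6·t^2 + 10·t + 4. Wir haben die Geschwindigkeit v(t) = -6·t^5 - 20·t^4 + 12·t^3 + 6·t^2 + 10·t + 4. Durch Einsetzen von t = 2: v(2) = -368.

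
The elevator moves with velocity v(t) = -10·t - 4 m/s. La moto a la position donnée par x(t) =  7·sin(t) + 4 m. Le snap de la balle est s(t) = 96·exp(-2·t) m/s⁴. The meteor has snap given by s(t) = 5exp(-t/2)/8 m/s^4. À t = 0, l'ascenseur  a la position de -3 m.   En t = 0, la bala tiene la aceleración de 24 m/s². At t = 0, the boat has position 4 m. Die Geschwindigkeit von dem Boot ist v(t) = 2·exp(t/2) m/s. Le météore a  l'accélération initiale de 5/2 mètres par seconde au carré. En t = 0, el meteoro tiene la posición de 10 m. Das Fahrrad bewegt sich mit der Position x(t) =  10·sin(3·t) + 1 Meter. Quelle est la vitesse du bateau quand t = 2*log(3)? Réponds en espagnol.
De la ecuación de la velocidad v(t) = 2·exp(t/2), sustituimos t = 2*log(3) para obtener v = 6.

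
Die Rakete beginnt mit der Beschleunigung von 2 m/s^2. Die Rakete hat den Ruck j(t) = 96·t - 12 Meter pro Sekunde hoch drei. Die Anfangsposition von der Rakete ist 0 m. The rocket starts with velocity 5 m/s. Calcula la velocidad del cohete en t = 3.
Para resolver esto, necesitamos tomar 2 antiderivadas de nuestra ecuación de la sacudida j(t) = 96·t - 12. La integral de la sacudida, con a(0) = 2, da la aceleración: a(t) = 48·t^2 - 12·t + 2. Integrando la aceleración y usando la condición inicial v(0) = 5, obtenemos v(t) = 16·t^3 - 6·t^2 + 2·t + 5. Usando v(t) = 16·t^3 - 6·t^2 + 2·t + 5 y sustituyendo t = 3, encontramos v = 389.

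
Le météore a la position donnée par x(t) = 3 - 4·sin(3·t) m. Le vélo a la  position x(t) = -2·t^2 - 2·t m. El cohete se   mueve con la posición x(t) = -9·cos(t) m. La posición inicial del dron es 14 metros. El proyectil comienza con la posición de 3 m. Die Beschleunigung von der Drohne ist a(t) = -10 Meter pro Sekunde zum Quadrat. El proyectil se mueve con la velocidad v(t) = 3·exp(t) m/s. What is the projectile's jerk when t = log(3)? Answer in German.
Wir müssen unsere Gleichung für die Geschwindigkeit v(t) = 3·exp(t) 2-mal ableiten. Mit d/dt von v(t) finden wir a(t) = 3·exp(t). Mit d/dt von a(t) finden wir j(t) = 3·exp(t). Mit j(t) = 3·exp(t) und Einsetzen von t = log(3), finden wir j = 9.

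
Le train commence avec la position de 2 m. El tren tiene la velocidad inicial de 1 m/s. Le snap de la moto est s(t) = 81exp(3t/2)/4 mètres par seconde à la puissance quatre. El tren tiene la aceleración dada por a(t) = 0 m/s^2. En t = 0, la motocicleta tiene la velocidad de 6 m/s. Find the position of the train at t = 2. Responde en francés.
Pour résoudre ceci, nous devons prendre 2 primitives de notre équation de l'accélération a(t) = 0. L'intégrale de l'accélération est la vitesse. En utilisant v(0) = 1, nous obtenons v(t) = 1. L'intégrale de la vitesse est la position. En utilisant x(0) = 2, nous obtenons x(t) = t + 2. De l'équation de la position x(t) = t + 2, nous substituons t = 2 pour obtenir x = 4.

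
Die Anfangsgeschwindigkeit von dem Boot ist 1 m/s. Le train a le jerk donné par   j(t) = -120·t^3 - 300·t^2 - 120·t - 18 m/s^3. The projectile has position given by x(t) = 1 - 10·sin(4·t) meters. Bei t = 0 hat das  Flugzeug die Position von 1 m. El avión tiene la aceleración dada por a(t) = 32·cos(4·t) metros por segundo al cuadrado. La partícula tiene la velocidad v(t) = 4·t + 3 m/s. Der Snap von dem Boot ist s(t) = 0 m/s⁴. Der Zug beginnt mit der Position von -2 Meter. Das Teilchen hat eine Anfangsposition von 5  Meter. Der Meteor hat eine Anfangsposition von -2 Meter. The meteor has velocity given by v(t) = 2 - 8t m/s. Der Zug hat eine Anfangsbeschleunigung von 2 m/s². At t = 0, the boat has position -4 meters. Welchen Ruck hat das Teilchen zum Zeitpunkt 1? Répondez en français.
En partant de la vitesse v(t) = 4·t + 3, nous prenons 2 dérivées. En prenant d/dt de v(t), nous trouvons a(t) = 4. En prenant d/dt de a(t), nous trouvons j(t) = 0. Nous avons le jerk j(t) = 0. En substituant t = 1: j(1) = 0.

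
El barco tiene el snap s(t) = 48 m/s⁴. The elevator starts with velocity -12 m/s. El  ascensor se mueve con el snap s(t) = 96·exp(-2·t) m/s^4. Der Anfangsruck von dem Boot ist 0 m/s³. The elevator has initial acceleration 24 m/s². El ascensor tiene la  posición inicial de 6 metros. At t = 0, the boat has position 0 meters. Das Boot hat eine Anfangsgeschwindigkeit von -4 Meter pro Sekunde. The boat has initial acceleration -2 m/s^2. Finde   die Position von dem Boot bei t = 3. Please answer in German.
Um dies zu lösen, müssen wir 4 Integrale unserer Gleichung für den Snap s(t) = 48 finden. Durch Integration von dem Snap und Verwendung der Anfangsbedingung j(0) = 0, erhalten wir j(t) = 48·t. Die Stammfunktion von dem Ruck, mit a(0) = -2, ergibt die Beschleunigung: a(t) = 24·t^2 - 2. Mit ∫a(t)dt und Anwendung von v(0) = -4, finden wir v(t) = 8·t^3 - 2·t - 4. Mit ∫v(t)dt und Anwendung von x(0) = 0, finden wir x(t) = 2·t^4 - t^2 - 4·t. Aus der Gleichung für die Position x(t) = 2·t^4 - t^2 - 4·t, setzen wir t = 3 ein und erhalten x = 141.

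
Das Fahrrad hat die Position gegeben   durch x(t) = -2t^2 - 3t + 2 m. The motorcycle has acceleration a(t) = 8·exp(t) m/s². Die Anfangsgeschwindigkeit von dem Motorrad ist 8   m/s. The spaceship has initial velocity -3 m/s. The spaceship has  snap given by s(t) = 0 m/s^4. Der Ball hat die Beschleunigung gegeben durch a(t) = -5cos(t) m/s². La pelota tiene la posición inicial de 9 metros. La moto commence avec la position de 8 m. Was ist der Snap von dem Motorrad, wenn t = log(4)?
Um dies zu lösen, müssen wir 2 Ableitungen unserer Gleichung für die Beschleunigung a(t) = 8·exp(t) nehmen. Durch Ableiten von der Beschleunigung erhalten wir den Ruck: j(t) = 8·exp(t). Mit d/dt von j(t) finden wir s(t) = 8·exp(t). Mit s(t) = 8·exp(t) und Einsetzen von t = log(4), finden wir s = 32.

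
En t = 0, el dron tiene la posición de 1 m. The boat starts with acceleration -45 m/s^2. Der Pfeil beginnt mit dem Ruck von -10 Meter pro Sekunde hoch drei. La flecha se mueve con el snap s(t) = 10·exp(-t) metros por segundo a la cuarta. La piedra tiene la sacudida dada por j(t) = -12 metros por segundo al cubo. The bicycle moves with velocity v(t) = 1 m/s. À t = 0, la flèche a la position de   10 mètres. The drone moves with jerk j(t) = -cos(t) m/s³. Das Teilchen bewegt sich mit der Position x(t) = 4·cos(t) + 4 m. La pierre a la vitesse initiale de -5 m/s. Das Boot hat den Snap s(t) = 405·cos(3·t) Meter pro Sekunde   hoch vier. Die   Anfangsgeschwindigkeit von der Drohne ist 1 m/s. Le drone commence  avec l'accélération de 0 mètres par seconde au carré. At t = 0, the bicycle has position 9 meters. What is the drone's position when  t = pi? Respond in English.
We must find the antiderivative of our jerk equation j(t) = -cos(t) 3 times. The antiderivative of jerk, with a(0) = 0, gives acceleration: a(t) = -sin(t). The integral of acceleration is velocity. Using v(0) = 1, we get v(t) = cos(t). The antiderivative of velocity, with x(0) = 1, gives position: x(t) = sin(t) + 1. From the given position equation x(t) = sin(t) + 1, we substitute t = pi to get x = 1.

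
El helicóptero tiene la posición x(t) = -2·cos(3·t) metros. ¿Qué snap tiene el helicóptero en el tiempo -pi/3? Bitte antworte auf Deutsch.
Ausgehend von der Position x(t) = -2·cos(3·t), nehmen wir 4 Ableitungen. Mit d/dt von x(t) finden wir v(t) = 6·sin(3·t). Die Ableitung von der Geschwindigkeit ergibt die Beschleunigung: a(t) = 18·cos(3·t). Durch Ableiten von der Beschleunigung erhalten wir den Ruck: j(t) = -54·sin(3·t). Mit d/dt von j(t) finden wir s(t) = -162·cos(3·t). Aus der Gleichung für den Snap s(t) = -162·cos(3·t), setzen wir t = -pi/3 ein und erhalten s = 162.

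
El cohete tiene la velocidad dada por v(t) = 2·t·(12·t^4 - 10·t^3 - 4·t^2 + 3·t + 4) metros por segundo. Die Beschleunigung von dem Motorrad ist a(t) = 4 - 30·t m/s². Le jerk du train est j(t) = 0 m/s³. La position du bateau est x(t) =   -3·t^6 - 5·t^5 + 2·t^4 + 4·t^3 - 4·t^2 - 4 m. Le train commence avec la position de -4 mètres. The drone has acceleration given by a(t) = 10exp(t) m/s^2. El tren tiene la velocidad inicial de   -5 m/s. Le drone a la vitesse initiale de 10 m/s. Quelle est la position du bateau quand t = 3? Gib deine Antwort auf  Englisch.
From the given position equation x(t) = -3·t^6 - 5·t^5 + 2·t^4 + 4·t^3 - 4·t^2 - 4, we substitute t = 3 to get x = -3172.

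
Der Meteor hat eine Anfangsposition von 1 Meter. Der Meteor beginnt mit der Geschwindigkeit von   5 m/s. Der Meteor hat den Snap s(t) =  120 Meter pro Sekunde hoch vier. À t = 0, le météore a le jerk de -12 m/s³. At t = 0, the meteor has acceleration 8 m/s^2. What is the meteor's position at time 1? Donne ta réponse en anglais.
We must find the integral of our snap equation s(t) = 120 4 times. The integral of snap, with j(0) = -12, gives jerk: j(t) = 120·t - 12. Finding the antiderivative of j(t) and using a(0) = 8: a(t) = 60·t^2 - 12·t + 8. The antiderivative of acceleration is velocity. Using v(0) = 5, we get v(t) = 20·t^3 - 6·t^2 + 8·t + 5. The integral of velocity is position. Using x(0) = 1, we get x(t) = 5·t^4 - 2·t^3 + 4·t^2 + 5·t + 1. Using x(t) = 5·t^4 - 2·t^3 + 4·t^2 + 5·t + 1 and substituting t = 1, we find x = 13.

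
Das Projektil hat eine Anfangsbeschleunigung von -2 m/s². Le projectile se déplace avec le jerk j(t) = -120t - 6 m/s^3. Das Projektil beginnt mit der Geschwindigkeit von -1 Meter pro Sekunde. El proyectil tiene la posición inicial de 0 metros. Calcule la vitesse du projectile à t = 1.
Nous devons intégrer notre équation du jerk j(t) = -120·t - 6 2 fois. En prenant ∫j(t)dt et en appliquant a(0) = -2, nous trouvons a(t) = -60·t^2 - 6·t - 2. En intégrant l'accélération et en utilisant la condition initiale v(0) = -1, nous obtenons v(t) = -20·t^3 - 3·t^2 - 2·t - 1. De l'équation de la vitesse v(t) = -20·t^3 - 3·t^2 - 2·t - 1, nous substituons t = 1 pour obtenir v = -26.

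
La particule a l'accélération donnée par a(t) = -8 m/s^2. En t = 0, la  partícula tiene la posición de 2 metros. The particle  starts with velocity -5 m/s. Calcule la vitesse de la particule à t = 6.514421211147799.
Nous devons trouver l'intégrale de notre équation de l'accélération a(t) = -8 1 fois. En prenant ∫a(t)dt et en appliquant v(0) = -5, nous trouvons v(t) = -8·t - 5. De l'équation de la vitesse v(t) = -8·t - 5, nous substituons t = 6.514421211147799 pour obtenir v = -57.1153696891824.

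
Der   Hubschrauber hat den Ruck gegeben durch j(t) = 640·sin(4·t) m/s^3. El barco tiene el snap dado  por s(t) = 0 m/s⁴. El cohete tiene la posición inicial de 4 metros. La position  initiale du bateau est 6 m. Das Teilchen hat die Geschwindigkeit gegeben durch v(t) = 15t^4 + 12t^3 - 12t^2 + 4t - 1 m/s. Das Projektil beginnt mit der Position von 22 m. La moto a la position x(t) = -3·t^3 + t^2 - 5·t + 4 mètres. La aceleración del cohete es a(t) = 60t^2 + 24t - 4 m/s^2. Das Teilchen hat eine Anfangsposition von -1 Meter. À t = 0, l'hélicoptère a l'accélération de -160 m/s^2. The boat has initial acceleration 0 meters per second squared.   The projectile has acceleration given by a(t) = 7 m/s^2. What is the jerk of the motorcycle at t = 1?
To solve this, we need to take 3 derivatives of our position equation x(t) = -3·t^3 + t^2 - 5·t + 4. Differentiating position, we get velocity: v(t) = -9·t^2 + 2·t - 5. The derivative of velocity gives acceleration: a(t) = 2 - 18·t. Taking d/dt of a(t), we find j(t) = -18. Using j(t) = -18 and substituting t = 1, we find j = -18.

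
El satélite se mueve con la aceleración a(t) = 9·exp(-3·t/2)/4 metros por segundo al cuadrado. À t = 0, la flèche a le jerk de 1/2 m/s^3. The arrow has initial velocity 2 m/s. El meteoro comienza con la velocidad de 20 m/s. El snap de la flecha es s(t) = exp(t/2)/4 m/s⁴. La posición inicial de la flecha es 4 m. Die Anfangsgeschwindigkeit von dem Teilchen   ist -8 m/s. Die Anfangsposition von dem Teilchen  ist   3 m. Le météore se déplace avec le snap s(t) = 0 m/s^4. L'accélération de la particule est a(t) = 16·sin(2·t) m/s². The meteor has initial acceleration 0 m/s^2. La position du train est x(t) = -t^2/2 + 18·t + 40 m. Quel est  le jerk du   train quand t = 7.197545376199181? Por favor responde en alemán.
Um dies zu lösen, müssen wir 3 Ableitungen unserer Gleichung für die Position x(t) = -t^2/2 + 18·t + 40 nehmen. Die Ableitung von der Position ergibt die Geschwindigkeit: v(t) = 18 - t. Die Ableitung von der Geschwindigkeit ergibt die Beschleunigung: a(t) = -1. Die Ableitung von der Beschleunigung ergibt den Ruck: j(t) = 0. Wir haben den Ruck j(t) = 0. Durch Einsetzen von t = 7.197545376199181: j(7.197545376199181) = 0.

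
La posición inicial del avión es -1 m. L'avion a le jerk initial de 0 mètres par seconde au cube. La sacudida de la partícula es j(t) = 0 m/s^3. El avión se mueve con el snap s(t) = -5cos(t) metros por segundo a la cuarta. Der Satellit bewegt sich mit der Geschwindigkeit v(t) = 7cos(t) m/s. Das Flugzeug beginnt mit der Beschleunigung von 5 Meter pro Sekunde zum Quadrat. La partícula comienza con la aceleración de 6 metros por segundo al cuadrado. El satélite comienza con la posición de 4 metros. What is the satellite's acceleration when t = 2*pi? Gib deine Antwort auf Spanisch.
Debemos derivar nuestra ecuación de la velocidad v(t) = 7·cos(t) 1 vez. Tomando d/dt de v(t), encontramos a(t) = -7·sin(t). De la ecuación de la aceleración a(t) = -7·sin(t), sustituimos t = 2*pi para obtener a = 0.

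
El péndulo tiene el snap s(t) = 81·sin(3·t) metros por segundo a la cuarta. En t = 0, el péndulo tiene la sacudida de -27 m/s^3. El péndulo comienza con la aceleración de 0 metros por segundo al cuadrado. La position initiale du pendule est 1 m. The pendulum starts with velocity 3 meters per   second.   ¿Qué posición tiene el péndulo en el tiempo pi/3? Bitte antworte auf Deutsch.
Ausgehend von dem Snap s(t) = 81·sin(3·t), nehmen wir 4 Stammfunktionen. Mit ∫s(t)dt und Anwendung von j(0) = -27, finden wir j(t) = -27·cos(3·t). Das Integral von dem Ruck, mit a(0) = 0, ergibt die Beschleunigung: a(t) = -9·sin(3·t). Mit ∫a(t)dt und Anwendung von v(0) = 3, finden wir v(t) = 3·cos(3·t). Mit ∫v(t)dt und Anwendung von x(0) = 1, finden wir x(t) = sin(3·t) + 1. Aus der Gleichung für die Position x(t) = sin(3·t) + 1, setzen wir t = pi/3 ein und erhalten x = 1.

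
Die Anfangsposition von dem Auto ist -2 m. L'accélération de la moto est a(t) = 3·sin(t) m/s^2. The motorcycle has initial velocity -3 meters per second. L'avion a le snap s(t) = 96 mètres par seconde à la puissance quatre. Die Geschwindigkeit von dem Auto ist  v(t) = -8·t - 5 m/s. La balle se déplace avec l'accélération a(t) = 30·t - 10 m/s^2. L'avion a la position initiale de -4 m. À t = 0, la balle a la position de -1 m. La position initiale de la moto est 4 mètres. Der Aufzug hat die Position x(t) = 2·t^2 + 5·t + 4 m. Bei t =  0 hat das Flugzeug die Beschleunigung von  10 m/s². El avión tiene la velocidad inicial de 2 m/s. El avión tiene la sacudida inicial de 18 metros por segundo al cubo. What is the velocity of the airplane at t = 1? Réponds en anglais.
To solve this, we need to take 3 integrals of our snap equation s(t) = 96. The integral of snap is jerk. Using j(0) = 18, we get j(t) = 96·t + 18. Integrating jerk and using the initial condition a(0) = 10, we get a(t) = 48·t^2 + 18·t + 10. The integral of acceleration, with v(0) = 2, gives velocity: v(t) = 16·t^3 + 9·t^2 + 10·t + 2. We have velocity v(t) = 16·t^3 + 9·t^2 + 10·t + 2. Substituting t = 1: v(1) = 37.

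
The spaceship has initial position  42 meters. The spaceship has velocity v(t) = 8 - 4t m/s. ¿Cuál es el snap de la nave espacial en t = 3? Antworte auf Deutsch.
Wir müssen unsere Gleichung für die Geschwindigkeit v(t) = 8 - 4·t 3-mal ableiten. Durch Ableiten von der Geschwindigkeit erhalten wir die Beschleunigung: a(t) = -4. Durch Ableiten von der Beschleunigung erhalten wir den Ruck: j(t) = 0. Durch Ableiten von dem Ruck erhalten wir den Snap: s(t) = 0. Mit s(t) = 0 und Einsetzen von t = 3, finden wir s = 0.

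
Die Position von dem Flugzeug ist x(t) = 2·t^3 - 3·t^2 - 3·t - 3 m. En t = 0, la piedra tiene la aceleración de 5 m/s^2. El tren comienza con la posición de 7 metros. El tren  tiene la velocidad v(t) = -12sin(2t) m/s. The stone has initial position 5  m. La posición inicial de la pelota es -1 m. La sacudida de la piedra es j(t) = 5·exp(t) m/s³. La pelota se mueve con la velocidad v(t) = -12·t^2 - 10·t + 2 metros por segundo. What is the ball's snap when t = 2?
Starting from velocity v(t) = -12·t^2 - 10·t + 2, we take 3 derivatives. Taking d/dt of v(t), we find a(t) = -24·t - 10. Differentiating acceleration, we get jerk: j(t) = -24. The derivative of jerk gives snap: s(t) = 0. We have snap s(t) = 0. Substituting t = 2: s(2) = 0.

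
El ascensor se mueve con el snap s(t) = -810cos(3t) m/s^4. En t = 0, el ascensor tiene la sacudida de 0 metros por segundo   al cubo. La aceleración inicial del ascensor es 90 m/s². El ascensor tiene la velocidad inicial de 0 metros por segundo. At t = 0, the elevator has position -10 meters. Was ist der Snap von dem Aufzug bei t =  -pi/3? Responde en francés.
Nous avons le snap s(t) = -810·cos(3·t). En substituant t = -pi/3: s(-pi/3) = 810.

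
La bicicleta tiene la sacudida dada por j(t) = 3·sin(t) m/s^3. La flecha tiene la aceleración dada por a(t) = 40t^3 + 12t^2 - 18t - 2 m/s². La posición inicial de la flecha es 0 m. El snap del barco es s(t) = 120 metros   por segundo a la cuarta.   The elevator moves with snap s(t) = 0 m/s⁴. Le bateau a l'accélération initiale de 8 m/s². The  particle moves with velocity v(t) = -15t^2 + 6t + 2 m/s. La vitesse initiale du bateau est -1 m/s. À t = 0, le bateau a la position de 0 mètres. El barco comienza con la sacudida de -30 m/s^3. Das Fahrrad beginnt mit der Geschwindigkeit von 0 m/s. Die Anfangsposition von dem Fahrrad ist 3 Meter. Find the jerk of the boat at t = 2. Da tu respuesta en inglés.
To solve this, we need to take 1 integral of our snap equation s(t) = 120. Taking ∫s(t)dt and applying j(0) = -30, we find j(t) = 120·t - 30. From the given jerk equation j(t) = 120·t - 30, we substitute t = 2 to get j = 210.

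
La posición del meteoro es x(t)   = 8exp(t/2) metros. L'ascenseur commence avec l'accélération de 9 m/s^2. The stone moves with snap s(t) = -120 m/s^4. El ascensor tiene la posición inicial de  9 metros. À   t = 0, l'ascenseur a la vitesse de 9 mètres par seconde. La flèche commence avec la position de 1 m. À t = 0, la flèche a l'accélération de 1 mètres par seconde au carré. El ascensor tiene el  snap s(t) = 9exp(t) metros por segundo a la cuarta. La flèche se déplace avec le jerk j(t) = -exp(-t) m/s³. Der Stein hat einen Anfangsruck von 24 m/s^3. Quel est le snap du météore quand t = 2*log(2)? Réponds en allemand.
Ausgehend von der Position x(t) = 8·exp(t/2), nehmen wir 4 Ableitungen. Mit d/dt von x(t) finden wir v(t) = 4·exp(t/2). Durch Ableiten von der Geschwindigkeit erhalten wir die Beschleunigung: a(t) = 2·exp(t/2). Durch Ableiten von der Beschleunigung erhalten wir den Ruck: j(t) = exp(t/2). Mit d/dt von j(t) finden wir s(t) = exp(t/2)/2. Mit s(t) = exp(t/2)/2 und Einsetzen von t = 2*log(2), finden wir s = 1.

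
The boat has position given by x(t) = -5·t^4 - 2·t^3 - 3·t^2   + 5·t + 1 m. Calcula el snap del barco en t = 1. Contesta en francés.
Pour résoudre ceci, nous devons prendre 4 dérivées de notre équation de la position x(t) = -5·t^4 - 2·t^3 - 3·t^2 + 5·t + 1. La dérivée de la position donne la vitesse: v(t) = -20·t^3 - 6·t^2 - 6·t + 5. En dérivant la vitesse, nous obtenons l'accélération: a(t) = -60·t^2 - 12·t - 6. En dérivant l'accélération, nous obtenons le jerk: j(t) = -120·t - 12. La dérivée du jerk donne le snap: s(t) = -120. Nous avons le snap s(t) = -120. En substituant t = 1: s(1) = -120.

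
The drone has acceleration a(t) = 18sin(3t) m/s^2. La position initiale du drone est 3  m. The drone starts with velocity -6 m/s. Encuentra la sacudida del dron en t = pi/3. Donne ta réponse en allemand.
Um dies zu lösen, müssen wir 1 Ableitung unserer Gleichung für die Beschleunigung a(t) = 18·sin(3·t) nehmen. Durch Ableiten von der Beschleunigung erhalten wir den Ruck: j(t) = 54·cos(3·t). Aus der Gleichung für den Ruck j(t) = 54·cos(3·t), setzen wir t = pi/3 ein und erhalten j = -54.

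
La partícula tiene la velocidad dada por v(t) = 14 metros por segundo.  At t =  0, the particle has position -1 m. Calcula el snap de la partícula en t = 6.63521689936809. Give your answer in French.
Nous devons dériver notre équation de la vitesse v(t) = 14 3 fois. En prenant d/dt de v(t), nous trouvons a(t) = 0. La dérivée de l'accélération donne le jerk: j(t) = 0. En prenant d/dt de j(t), nous trouvons s(t) = 0. Nous avons le snap s(t) = 0. En substituant t = 6.63521689936809: s(6.63521689936809) = 0.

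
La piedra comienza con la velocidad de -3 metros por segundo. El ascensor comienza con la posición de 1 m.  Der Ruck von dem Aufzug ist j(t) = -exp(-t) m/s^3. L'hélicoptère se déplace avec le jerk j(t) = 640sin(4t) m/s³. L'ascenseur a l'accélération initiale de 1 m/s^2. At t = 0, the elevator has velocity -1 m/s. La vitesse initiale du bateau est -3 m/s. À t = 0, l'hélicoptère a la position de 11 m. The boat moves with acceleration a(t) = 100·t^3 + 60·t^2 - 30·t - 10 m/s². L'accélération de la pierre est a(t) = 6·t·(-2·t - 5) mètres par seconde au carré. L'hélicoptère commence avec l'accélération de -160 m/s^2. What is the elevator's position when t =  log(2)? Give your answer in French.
Pour résoudre ceci, nous devons prendre 3 intégrales de notre équation du jerk j(t) = -exp(-t). L'intégrale du jerk, avec a(0) = 1, donne l'accélération: a(t) = exp(-t). L'intégrale de l'accélération est la vitesse. En utilisant v(0) = -1, nous obtenons v(t) = -exp(-t). En intégrant la vitesse et en utilisant la condition initiale x(0) = 1, nous obtenons x(t) = exp(-t). En utilisant x(t) = exp(-t) et en substituant t = log(2), nous trouvons x = 1/2.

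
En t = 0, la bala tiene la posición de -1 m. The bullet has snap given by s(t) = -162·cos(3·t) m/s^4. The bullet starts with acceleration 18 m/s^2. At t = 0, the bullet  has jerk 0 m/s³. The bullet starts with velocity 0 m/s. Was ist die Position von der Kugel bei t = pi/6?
Ausgehend von dem Snap s(t) = -162·cos(3·t), nehmen wir 4 Integrale. Die Stammfunktion von dem Snap ist der Ruck. Mit j(0) = 0 erhalten wir j(t) = -54·sin(3·t). Mit ∫j(t)dt und Anwendung von a(0) = 18, finden wir a(t) = 18·cos(3·t). Mit ∫a(t)dt und Anwendung von v(0) = 0, finden wir v(t) = 6·sin(3·t). Durch Integration von der Geschwindigkeit und Verwendung der Anfangsbedingung x(0) = -1, erhalten wir x(t) = 1 - 2·cos(3·t). Wir haben die Position x(t) = 1 - 2·cos(3·t). Durch Einsetzen von t = pi/6: x(pi/6) = 1.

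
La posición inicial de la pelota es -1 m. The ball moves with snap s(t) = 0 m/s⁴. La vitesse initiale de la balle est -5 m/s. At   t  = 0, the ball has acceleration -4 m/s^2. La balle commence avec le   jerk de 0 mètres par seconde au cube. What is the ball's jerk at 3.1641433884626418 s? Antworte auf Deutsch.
Um dies zu lösen, müssen wir 1 Stammfunktion unserer Gleichung für den Snap s(t) = 0 finden. Durch Integration von dem Snap und Verwendung der Anfangsbedingung j(0) = 0, erhalten wir j(t) = 0. Wir haben den Ruck j(t) = 0. Durch Einsetzen von t = 3.1641433884626418: j(3.1641433884626418) = 0.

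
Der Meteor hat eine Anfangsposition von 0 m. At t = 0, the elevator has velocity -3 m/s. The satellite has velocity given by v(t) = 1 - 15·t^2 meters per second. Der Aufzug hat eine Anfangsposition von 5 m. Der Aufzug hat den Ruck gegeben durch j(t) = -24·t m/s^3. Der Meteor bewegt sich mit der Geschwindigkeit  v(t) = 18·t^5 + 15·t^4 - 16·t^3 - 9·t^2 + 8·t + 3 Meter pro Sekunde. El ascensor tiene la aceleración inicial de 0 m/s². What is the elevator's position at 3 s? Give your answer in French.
Nous devons trouver l'intégrale de notre équation du jerk j(t) = -24·t 3 fois. En intégrant le jerk et en utilisant la condition initiale a(0) = 0, nous obtenons a(t) = -12·t^2. En intégrant l'accélération et en utilisant la condition initiale v(0) = -3, nous obtenons v(t) = -4·t^3 - 3. En prenant ∫v(t)dt et en appliquant x(0) = 5, nous trouvons x(t) = -t^4 - 3·t + 5. Nous avons la position x(t) = -t^4 - 3·t + 5. En substituant t = 3: x(3) = -85.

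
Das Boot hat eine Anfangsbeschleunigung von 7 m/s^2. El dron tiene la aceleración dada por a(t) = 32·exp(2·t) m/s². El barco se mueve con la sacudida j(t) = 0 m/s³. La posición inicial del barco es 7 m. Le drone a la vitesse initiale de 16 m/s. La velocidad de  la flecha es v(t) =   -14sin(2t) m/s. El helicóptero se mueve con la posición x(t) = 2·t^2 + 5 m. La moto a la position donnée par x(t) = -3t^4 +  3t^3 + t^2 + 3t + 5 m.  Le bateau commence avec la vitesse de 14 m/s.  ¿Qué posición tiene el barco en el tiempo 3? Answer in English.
Starting from jerk j(t) = 0, we take 3 integrals. Taking ∫j(t)dt and applying a(0) = 7, we find a(t) = 7. The antiderivative of acceleration, with v(0) = 14, gives velocity: v(t) = 7·t + 14. Integrating velocity and using the initial condition x(0) = 7, we get x(t) = 7·t^2/2 + 14·t + 7. Using x(t) = 7·t^2/2 + 14·t + 7 and substituting t = 3, we find x = 161/2.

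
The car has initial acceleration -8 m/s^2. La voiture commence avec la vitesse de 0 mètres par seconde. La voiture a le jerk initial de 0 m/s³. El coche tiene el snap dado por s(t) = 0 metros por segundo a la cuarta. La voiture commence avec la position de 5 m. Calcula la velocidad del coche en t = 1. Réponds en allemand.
Ausgehend von dem Snap s(t) = 0, nehmen wir 3 Integrale. Das Integral von dem Snap ist der Ruck. Mit j(0) = 0 erhalten wir j(t) = 0. Die Stammfunktion von dem Ruck ist die Beschleunigung. Mit a(0) = -8 erhalten wir a(t) = -8. Mit ∫a(t)dt und Anwendung von v(0) = 0, finden wir v(t) = -8·t. Mit v(t) = -8·t und Einsetzen von t = 1, finden wir v = -8.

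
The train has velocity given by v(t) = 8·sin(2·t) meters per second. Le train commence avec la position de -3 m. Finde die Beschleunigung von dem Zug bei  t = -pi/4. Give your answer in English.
We must differentiate our velocity equation v(t) = 8·sin(2·t) 1 time. Differentiating velocity, we get acceleration: a(t) = 16·cos(2·t). From the given acceleration equation a(t) = 16·cos(2·t), we substitute t = -pi/4 to get a = 0.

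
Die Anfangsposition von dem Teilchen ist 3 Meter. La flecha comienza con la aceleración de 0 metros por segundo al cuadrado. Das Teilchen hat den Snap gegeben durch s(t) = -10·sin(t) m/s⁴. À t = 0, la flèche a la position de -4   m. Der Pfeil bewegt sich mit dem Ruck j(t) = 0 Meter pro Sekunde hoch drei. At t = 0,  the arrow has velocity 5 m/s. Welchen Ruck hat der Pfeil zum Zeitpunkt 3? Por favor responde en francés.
En utilisant j(t) = 0 et en substituant t = 3, nous trouvons j = 0.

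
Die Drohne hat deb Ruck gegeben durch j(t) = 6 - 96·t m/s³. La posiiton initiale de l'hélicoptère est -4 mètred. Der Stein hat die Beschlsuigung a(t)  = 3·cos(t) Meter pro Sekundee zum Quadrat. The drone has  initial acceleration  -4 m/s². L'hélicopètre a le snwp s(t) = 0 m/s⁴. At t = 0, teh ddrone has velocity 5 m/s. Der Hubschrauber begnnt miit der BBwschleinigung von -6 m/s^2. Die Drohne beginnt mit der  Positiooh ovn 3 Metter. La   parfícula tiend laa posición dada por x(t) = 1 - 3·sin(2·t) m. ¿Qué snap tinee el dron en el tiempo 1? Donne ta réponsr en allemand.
Wir müssen unsere Gleichung für den Ruck j(t) = 6 - 96·t 1-mal ableiten. Durch Ableiten von dem Ruck erhalten wir den Snap: s(t) = -96. Aus der Gleichung für den Snap s(t) = -96, setzen wir t = 1 ein und erhalten s = -96.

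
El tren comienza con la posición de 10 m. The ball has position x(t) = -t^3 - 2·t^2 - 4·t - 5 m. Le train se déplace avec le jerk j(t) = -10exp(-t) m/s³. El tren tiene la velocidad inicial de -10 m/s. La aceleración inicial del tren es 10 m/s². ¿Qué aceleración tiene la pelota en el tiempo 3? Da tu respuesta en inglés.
To solve this, we need to take 2 derivatives of our position equation x(t) = -t^3 - 2·t^2 - 4·t - 5. The derivative of position gives velocity: v(t) = -3·t^2 - 4·t - 4. The derivative of velocity gives acceleration: a(t) = -6·t - 4. We have acceleration a(t) = -6·t - 4. Substituting t = 3: a(3) = -22.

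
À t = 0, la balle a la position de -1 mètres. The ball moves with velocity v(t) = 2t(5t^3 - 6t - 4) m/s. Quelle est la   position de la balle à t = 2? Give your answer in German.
Wir müssen unsere Gleichung für die Geschwindigkeit v(t) = 2·t·(5·t^3 - 6·t - 4) 1-mal integrieren. Mit ∫v(t)dt und Anwendung von x(0) = -1, finden wir x(t) = 2·t^5 - 4·t^3 - 4·t^2 - 1. Mit x(t) = 2·t^5 - 4·t^3 - 4·t^2 - 1 und Einsetzen von t = 2, finden wir x = 15.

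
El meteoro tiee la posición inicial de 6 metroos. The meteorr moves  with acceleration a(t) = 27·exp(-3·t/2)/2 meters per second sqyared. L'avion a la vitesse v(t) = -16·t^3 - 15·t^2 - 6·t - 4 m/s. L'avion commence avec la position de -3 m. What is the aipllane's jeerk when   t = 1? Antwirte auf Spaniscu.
Partiendo de la velocidad v(t) = -16·t^3 - 15·t^2 - 6·t - 4, tomamos 2 derivadas. Derivando la velocidad, obtenemos la aceleración: a(t) = -48·t^2 - 30·t - 6. Tomando d/dt de a(t), encontramos j(t) = -96·t - 30. De la ecuación de la sacudida j(t) = -96·t - 30, sustituimos t = 1 para obtener j = -126.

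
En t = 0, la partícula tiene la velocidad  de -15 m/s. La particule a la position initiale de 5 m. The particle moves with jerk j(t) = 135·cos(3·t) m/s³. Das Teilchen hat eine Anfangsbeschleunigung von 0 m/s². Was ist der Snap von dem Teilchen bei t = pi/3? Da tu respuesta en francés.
En partant du jerk j(t) = 135·cos(3·t), nous prenons 1 dérivée. La dérivée du jerk donne le snap: s(t) = -405·sin(3·t). Nous avons le snap s(t) = -405·sin(3·t). En substituant t = pi/3: s(pi/3) = 0.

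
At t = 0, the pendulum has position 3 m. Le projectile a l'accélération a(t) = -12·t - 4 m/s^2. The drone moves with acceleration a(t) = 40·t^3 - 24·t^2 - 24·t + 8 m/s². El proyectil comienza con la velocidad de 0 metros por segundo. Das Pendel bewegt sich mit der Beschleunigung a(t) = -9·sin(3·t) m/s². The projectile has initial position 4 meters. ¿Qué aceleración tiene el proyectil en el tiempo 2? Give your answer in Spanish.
Tenemos la aceleración a(t) = -12·t - 4. Sustituyendo t = 2: a(2) = -28.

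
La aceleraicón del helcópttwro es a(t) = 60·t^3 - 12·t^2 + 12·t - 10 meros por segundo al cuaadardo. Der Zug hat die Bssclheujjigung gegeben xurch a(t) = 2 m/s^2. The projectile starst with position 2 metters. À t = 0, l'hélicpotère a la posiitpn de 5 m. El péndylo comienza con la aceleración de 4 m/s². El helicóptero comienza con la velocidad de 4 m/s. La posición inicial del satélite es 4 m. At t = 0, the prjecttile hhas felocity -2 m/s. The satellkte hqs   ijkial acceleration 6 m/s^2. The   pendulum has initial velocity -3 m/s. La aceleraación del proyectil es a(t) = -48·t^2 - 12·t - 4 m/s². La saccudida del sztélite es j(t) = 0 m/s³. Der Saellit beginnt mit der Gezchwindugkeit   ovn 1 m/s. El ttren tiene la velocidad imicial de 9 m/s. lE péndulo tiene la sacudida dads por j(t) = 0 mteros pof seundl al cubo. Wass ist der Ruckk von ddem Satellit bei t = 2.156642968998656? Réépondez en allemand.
Aus der Gleichung für den Ruck j(t) = 0, setzen wir t = 2.156642968998656 ein und erhalten j = 0.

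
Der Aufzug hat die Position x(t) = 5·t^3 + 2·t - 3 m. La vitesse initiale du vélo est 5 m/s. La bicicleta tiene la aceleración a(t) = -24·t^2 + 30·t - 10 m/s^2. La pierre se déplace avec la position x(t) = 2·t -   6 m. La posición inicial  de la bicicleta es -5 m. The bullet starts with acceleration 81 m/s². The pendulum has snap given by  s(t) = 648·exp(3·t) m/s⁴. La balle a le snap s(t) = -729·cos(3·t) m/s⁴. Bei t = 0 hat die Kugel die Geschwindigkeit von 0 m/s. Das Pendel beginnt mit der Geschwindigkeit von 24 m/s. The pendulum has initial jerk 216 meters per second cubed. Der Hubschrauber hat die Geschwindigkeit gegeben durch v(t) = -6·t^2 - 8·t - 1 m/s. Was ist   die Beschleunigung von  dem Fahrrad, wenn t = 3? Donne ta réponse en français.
De l'équation de l'accélération a(t) = -24·t^2 + 30·t - 10, nous substituons t = 3 pour obtenir a = -136.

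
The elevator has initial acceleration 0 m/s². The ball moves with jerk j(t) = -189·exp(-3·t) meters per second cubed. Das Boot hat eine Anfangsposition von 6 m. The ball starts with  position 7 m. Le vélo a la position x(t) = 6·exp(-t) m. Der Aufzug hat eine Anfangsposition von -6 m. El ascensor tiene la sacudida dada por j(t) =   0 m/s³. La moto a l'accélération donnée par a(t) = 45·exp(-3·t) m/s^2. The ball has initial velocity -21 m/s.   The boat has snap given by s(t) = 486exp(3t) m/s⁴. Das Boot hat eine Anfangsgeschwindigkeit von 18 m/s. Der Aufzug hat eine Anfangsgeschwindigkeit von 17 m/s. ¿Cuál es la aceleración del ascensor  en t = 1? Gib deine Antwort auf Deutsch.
Wir müssen unsere Gleichung für den Ruck j(t) = 0 1-mal integrieren. Das Integral von dem Ruck ist die Beschleunigung. Mit a(0) = 0 erhalten wir a(t) = 0. Wir haben die Beschleunigung a(t) = 0. Durch Einsetzen von t = 1: a(1) = 0.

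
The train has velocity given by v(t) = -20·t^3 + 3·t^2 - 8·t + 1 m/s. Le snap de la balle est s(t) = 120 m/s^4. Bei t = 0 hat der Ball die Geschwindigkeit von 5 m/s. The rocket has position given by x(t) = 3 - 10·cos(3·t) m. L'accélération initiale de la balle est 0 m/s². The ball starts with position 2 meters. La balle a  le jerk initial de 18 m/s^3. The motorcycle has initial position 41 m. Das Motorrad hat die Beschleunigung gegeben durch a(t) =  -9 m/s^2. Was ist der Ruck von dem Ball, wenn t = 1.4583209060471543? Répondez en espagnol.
Partiendo del snap s(t) = 120, tomamos 1 antiderivada. Tomando ∫s(t)dt y aplicando j(0) = 18, encontramos j(t) = 120·t + 18. Tenemos la sacudida j(t) = 120·t + 18. Sustituyendo t = 1.4583209060471543: j(1.4583209060471543) = 192.998508725658.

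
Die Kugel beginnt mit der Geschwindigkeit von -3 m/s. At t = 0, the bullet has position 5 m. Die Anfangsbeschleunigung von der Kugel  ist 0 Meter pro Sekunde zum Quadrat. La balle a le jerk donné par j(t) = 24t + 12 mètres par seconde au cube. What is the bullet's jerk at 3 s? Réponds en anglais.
From the given jerk equation j(t) = 24·t + 12, we substitute t = 3 to get j = 84.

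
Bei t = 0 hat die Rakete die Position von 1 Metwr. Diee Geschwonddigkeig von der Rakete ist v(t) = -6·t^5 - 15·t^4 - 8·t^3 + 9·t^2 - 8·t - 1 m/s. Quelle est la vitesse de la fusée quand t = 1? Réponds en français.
Nous avons la vitesse v(t) = -6·t^5 - 15·t^4 - 8·t^3 + 9·t^2 - 8·t - 1. En substituant t = 1: v(1) = -29.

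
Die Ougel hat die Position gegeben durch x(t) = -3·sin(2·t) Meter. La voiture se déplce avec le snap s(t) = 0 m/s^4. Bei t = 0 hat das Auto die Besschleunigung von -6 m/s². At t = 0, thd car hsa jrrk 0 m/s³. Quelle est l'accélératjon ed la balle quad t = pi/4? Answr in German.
Um dies zu lösen, müssen wir 2 Ableitungen unserer Gleichung für die Position x(t) = -3·sin(2·t) nehmen. Mit d/dt von x(t) finden wir v(t) = -6·cos(2·t). Mit d/dt von v(t) finden wir a(t) = 12·sin(2·t). Aus der Gleichung für die Beschleunigung a(t) = 12·sin(2·t), setzen wir t = pi/4 ein und erhalten a = 12.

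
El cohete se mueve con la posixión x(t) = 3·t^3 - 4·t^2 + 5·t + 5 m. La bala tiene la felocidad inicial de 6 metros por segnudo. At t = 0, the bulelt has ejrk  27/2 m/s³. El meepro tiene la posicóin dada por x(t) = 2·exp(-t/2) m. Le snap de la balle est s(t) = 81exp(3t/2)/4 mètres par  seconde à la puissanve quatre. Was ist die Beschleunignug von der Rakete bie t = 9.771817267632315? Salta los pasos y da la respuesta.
a(9.771817267632315) = 167.892710817382.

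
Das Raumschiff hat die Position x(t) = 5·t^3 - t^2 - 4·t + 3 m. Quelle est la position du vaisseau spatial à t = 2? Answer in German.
Aus der Gleichung für die Position x(t) = 5·t^3 - t^2 - 4·t + 3, setzen wir t = 2 ein und erhalten x = 31.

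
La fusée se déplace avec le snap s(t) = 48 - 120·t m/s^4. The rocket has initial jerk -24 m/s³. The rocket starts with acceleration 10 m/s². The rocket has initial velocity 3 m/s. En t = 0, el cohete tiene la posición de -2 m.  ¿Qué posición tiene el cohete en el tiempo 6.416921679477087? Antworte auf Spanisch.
Partiendo del snap s(t) = 48 - 120·t, tomamos 4 integrales. Integrando el snap y usando la condición inicial j(0) = -24, obtenemos j(t) = -60·t^2 + 48·t - 24. La integral de la sacudida, con a(0) = 10, da la aceleración: a(t) = -20·t^3 + 24·t^2 - 24·t + 10. Integrando la aceleración y usando la condición inicial v(0) = 3, obtenemos v(t) = -5·t^4 + 8·t^3 - 12·t^2 + 10·t + 3. La integral de la velocidad es la posición. Usando x(0) = -2, obtenemos x(t) = -t^5 + 2·t^4 - 4·t^3 + 5·t^2 + 3·t - 2. De la ecuación de la posición x(t) = -t^5 + 2·t^4 - 4·t^3 + 5·t^2 + 3·t - 2, sustituimos t = 6.416921679477087 para obtener x = -8322.82883931528.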